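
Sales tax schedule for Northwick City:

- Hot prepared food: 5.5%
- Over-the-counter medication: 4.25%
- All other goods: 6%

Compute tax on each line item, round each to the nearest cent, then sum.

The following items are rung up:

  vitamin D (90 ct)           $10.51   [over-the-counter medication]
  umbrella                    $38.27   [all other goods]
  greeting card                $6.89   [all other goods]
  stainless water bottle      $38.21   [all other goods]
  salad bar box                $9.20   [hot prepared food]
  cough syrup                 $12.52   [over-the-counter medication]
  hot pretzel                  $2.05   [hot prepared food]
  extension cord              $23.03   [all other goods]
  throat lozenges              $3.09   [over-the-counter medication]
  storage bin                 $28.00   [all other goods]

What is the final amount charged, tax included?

$181.56

Vitamin D (90 ct) $10.51: over-the-counter medication → 4.25% → $0.45
Umbrella $38.27: all other goods → 6% → $2.30
Greeting card $6.89: all other goods → 6% → $0.41
Stainless water bottle $38.21: all other goods → 6% → $2.29
Salad bar box $9.20: hot prepared food → 5.5% → $0.51
Cough syrup $12.52: over-the-counter medication → 4.25% → $0.53
Hot pretzel $2.05: hot prepared food → 5.5% → $0.11
Extension cord $23.03: all other goods → 6% → $1.38
Throat lozenges $3.09: over-the-counter medication → 4.25% → $0.13
Storage bin $28.00: all other goods → 6% → $1.68
Subtotal = $171.77; tax = $9.79; total due = $181.56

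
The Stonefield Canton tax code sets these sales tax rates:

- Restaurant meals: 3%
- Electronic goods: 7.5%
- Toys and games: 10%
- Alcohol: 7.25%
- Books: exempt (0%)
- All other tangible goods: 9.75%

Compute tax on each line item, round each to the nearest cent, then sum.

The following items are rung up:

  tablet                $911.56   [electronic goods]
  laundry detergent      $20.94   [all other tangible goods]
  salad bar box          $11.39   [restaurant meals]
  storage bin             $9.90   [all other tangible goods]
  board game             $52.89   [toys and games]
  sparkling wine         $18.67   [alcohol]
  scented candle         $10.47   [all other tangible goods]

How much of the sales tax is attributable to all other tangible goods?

$4.03

Laundry detergent $20.94: all other tangible goods → 9.75% → $2.04
Storage bin $9.90: all other tangible goods → 9.75% → $0.97
Scented candle $10.47: all other tangible goods → 9.75% → $1.02
Tax on all other tangible goods = $2.04 + $0.97 + $1.02 = $4.03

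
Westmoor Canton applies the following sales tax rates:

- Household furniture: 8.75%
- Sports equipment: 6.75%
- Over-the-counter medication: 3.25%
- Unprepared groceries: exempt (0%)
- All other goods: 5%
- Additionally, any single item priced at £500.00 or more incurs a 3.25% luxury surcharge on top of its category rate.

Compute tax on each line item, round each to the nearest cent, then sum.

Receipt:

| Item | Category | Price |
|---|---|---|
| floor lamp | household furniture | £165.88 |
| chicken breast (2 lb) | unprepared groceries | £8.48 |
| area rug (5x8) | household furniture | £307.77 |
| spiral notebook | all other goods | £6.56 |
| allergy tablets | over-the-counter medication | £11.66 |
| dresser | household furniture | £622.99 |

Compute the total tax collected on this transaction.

£116.91

Floor lamp £165.88: household furniture → 8.75% → £14.51
Chicken breast (2 lb) £8.48: unprepared groceries → 0% → £0.00
Area rug (5x8) £307.77: household furniture → 8.75% → £26.93
Spiral notebook £6.56: all other goods → 5% → £0.33
Allergy tablets £11.66: over-the-counter medication → 3.25% → £0.38
Dresser £622.99: household furniture → 8.75% + 3.25% surcharge = 12% → £74.76
Total tax = £14.51 + £26.93 + £0.33 + £0.38 + £74.76 = £116.91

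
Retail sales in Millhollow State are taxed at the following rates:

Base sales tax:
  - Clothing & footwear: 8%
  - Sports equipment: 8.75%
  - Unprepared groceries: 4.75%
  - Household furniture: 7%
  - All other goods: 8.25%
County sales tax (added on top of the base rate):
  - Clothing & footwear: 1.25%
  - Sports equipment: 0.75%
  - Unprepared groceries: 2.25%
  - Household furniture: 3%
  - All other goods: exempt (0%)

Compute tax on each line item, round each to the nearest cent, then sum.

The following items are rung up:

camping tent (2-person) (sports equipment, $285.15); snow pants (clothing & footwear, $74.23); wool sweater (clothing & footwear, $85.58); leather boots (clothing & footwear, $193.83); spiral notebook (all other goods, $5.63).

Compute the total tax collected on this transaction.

Camping tent (2-person) $285.15: sports equipment → 8.75% + 0.75% county = 9.5% → $27.09
Snow pants $74.23: clothing & footwear → 8% + 1.25% county = 9.25% → $6.87
Wool sweater $85.58: clothing & footwear → 8% + 1.25% county = 9.25% → $7.92
Leather boots $193.83: clothing & footwear → 8% + 1.25% county = 9.25% → $17.93
Spiral notebook $5.63: all other goods → 8.25% + 0% county = 8.25% → $0.46
Total tax = $27.09 + $6.87 + $7.92 + $17.93 + $0.46 = $60.27

$60.27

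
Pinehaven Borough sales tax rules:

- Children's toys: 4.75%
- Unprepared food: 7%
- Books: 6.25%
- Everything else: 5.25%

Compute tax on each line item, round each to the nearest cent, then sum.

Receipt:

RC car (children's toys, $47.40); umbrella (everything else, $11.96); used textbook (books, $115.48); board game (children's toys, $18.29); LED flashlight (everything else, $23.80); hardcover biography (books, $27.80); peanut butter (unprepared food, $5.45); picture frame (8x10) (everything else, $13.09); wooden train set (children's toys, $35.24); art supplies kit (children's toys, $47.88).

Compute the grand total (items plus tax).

$365.36

RC car $47.40: children's toys → 4.75% → $2.25
Umbrella $11.96: everything else → 5.25% → $0.63
Used textbook $115.48: books → 6.25% → $7.22
Board game $18.29: children's toys → 4.75% → $0.87
LED flashlight $23.80: everything else → 5.25% → $1.25
Hardcover biography $27.80: books → 6.25% → $1.74
Peanut butter $5.45: unprepared food → 7% → $0.38
Picture frame (8x10) $13.09: everything else → 5.25% → $0.69
Wooden train set $35.24: children's toys → 4.75% → $1.67
Art supplies kit $47.88: children's toys → 4.75% → $2.27
Subtotal = $346.39; tax = $18.97; total due = $365.36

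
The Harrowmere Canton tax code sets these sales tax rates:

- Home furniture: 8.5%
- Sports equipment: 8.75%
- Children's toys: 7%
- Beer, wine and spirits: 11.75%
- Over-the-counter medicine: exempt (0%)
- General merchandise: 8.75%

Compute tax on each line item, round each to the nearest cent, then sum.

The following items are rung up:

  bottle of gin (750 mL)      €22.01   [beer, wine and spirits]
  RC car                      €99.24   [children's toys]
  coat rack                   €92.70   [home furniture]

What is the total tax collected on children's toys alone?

€6.95

RC car €99.24: children's toys → 7% → €6.95
Tax on children's toys = €6.95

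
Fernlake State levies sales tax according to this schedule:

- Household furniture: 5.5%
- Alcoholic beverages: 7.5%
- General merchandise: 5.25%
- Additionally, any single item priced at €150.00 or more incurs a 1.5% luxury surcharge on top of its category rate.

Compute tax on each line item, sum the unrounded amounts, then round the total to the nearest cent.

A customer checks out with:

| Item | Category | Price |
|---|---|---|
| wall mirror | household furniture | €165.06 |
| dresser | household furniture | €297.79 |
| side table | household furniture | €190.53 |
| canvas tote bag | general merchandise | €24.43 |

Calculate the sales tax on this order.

€47.02

Wall mirror €165.06: household furniture → 5.5% + 1.5% surcharge = 7% → €11.5542
Dresser €297.79: household furniture → 5.5% + 1.5% surcharge = 7% → €20.8453
Side table €190.53: household furniture → 5.5% + 1.5% surcharge = 7% → €13.3371
Canvas tote bag €24.43: general merchandise → 5.25% → €1.282575
Unrounded tax sum = €47.019175 → €47.02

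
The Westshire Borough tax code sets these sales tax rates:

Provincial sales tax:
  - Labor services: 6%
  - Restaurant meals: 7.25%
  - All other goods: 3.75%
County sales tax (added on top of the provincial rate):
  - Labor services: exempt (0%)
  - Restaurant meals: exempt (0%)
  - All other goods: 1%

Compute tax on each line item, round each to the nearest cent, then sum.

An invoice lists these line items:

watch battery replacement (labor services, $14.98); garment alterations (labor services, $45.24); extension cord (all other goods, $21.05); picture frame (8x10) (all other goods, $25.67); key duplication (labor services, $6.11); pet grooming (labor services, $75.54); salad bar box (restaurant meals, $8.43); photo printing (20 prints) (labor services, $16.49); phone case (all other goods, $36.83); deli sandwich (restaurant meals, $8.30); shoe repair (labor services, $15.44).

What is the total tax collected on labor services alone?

Watch battery replacement $14.98: labor services → 6% + 0% county = 6% → $0.90
Garment alterations $45.24: labor services → 6% + 0% county = 6% → $2.71
Key duplication $6.11: labor services → 6% + 0% county = 6% → $0.37
Pet grooming $75.54: labor services → 6% + 0% county = 6% → $4.53
Photo printing (20 prints) $16.49: labor services → 6% + 0% county = 6% → $0.99
Shoe repair $15.44: labor services → 6% + 0% county = 6% → $0.93
Tax on labor services = $0.90 + $2.71 + $0.37 + $4.53 + $0.99 + $0.93 = $10.43

$10.43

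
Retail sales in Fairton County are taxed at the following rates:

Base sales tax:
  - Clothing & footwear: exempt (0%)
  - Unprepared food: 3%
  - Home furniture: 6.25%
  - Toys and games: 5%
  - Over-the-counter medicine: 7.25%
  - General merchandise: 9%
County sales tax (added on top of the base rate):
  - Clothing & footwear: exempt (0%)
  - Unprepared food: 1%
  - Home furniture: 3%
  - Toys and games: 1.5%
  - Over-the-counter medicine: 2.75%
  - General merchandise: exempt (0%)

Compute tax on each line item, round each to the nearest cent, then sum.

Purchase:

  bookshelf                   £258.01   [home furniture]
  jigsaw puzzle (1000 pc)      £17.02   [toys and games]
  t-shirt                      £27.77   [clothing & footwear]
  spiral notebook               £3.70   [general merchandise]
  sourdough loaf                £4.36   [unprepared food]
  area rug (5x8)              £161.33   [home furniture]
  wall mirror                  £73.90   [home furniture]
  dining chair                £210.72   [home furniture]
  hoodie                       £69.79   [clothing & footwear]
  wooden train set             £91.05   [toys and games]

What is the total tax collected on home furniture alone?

Bookshelf £258.01: home furniture → 6.25% + 3% county = 9.25% → £23.87
Area rug (5x8) £161.33: home furniture → 6.25% + 3% county = 9.25% → £14.92
Wall mirror £73.90: home furniture → 6.25% + 3% county = 9.25% → £6.84
Dining chair £210.72: home furniture → 6.25% + 3% county = 9.25% → £19.49
Tax on home furniture = £23.87 + £14.92 + £6.84 + £19.49 = £65.12

£65.12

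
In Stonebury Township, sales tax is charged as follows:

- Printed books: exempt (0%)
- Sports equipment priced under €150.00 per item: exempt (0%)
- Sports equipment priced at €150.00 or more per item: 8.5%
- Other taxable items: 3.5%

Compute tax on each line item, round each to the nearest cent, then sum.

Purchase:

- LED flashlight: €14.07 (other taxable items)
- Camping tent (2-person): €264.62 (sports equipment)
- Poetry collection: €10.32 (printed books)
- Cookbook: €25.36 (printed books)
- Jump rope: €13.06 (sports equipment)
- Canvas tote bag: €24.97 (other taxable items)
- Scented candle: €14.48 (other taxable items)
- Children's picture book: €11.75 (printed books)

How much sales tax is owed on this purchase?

€24.36

LED flashlight €14.07: other taxable items → 3.5% → €0.49
Camping tent (2-person) €264.62: sports equipment, €150.00 or more → 8.5% → €22.49
Poetry collection €10.32: printed books → 0% → €0.00
Cookbook €25.36: printed books → 0% → €0.00
Jump rope €13.06: sports equipment, under €150.00 → 0% → €0.00
Canvas tote bag €24.97: other taxable items → 3.5% → €0.87
Scented candle €14.48: other taxable items → 3.5% → €0.51
Children's picture book €11.75: printed books → 0% → €0.00
Total tax = €0.49 + €22.49 + €0.87 + €0.51 = €24.36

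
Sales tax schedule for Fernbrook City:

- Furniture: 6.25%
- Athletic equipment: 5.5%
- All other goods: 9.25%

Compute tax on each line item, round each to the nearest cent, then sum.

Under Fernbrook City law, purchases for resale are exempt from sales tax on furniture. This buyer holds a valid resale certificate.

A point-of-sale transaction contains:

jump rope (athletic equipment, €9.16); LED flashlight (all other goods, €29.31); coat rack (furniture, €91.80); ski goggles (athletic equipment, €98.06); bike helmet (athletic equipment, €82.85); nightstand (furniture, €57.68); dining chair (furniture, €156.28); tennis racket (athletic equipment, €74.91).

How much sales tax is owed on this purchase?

Jump rope €9.16: athletic equipment → 5.5% → €0.50
LED flashlight €29.31: all other goods → 9.25% → €2.71
Coat rack €91.80: furniture, buyer-exempt → 0% → €0.00
Ski goggles €98.06: athletic equipment → 5.5% → €5.39
Bike helmet €82.85: athletic equipment → 5.5% → €4.56
Nightstand €57.68: furniture, buyer-exempt → 0% → €0.00
Dining chair €156.28: furniture, buyer-exempt → 0% → €0.00
Tennis racket €74.91: athletic equipment → 5.5% → €4.12
Total tax = €0.50 + €2.71 + €5.39 + €4.56 + €4.12 = €17.28

€17.28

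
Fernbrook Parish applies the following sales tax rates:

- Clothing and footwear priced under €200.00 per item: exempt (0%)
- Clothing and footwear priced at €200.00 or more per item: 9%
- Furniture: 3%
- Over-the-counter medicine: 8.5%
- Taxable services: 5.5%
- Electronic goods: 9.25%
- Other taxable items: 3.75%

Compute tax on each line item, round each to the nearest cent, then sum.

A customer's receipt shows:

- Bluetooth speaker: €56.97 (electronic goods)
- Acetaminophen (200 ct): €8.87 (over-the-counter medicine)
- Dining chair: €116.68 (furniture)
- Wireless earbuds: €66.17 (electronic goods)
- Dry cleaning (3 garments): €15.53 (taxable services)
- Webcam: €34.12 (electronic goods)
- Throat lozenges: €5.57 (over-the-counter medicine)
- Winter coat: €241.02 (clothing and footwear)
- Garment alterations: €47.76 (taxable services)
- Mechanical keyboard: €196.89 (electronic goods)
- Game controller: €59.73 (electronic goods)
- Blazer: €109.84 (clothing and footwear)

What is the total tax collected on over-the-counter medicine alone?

Acetaminophen (200 ct) €8.87: over-the-counter medicine → 8.5% → €0.75
Throat lozenges €5.57: over-the-counter medicine → 8.5% → €0.47
Tax on over-the-counter medicine = €0.75 + €0.47 = €1.22

€1.22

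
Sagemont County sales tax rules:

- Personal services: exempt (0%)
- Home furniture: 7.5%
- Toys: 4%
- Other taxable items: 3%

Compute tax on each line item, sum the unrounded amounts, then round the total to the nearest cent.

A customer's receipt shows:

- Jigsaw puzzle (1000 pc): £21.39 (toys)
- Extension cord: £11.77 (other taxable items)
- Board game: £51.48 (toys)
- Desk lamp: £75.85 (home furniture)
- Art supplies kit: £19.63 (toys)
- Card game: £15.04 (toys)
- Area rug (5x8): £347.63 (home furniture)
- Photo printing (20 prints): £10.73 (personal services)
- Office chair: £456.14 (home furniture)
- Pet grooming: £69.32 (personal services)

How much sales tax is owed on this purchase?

Jigsaw puzzle (1000 pc) £21.39: toys → 4% → £0.8556
Extension cord £11.77: other taxable items → 3% → £0.3531
Board game £51.48: toys → 4% → £2.0592
Desk lamp £75.85: home furniture → 7.5% → £5.68875
Art supplies kit £19.63: toys → 4% → £0.7852
Card game £15.04: toys → 4% → £0.6016
Area rug (5x8) £347.63: home furniture → 7.5% → £26.07225
Photo printing (20 prints) £10.73: personal services → 0% → £0.00
Office chair £456.14: home furniture → 7.5% → £34.2105
Pet grooming £69.32: personal services → 0% → £0.00
Unrounded tax sum = £70.6262 → £70.63

£70.63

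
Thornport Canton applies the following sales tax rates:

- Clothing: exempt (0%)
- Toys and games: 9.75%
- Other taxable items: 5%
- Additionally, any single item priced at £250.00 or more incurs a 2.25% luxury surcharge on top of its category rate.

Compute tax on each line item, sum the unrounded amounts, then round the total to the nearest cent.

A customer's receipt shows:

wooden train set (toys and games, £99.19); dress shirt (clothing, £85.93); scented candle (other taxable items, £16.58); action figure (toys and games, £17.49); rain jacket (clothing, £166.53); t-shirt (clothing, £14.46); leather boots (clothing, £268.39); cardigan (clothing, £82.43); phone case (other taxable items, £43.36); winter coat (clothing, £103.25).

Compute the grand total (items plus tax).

Wooden train set £99.19: toys and games → 9.75% → £9.671025
Dress shirt £85.93: clothing → 0% → £0.00
Scented candle £16.58: other taxable items → 5% → £0.829
Action figure £17.49: toys and games → 9.75% → £1.705275
Rain jacket £166.53: clothing → 0% → £0.00
T-shirt £14.46: clothing → 0% → £0.00
Leather boots £268.39: clothing → 0% + 2.25% surcharge = 2.25% → £6.038775
Cardigan £82.43: clothing → 0% → £0.00
Phone case £43.36: other taxable items → 5% → £2.168
Winter coat £103.25: clothing → 0% → £0.00
Subtotal = £897.61; unrounded tax = £20.412075 → £20.41; total due = £918.02

£918.02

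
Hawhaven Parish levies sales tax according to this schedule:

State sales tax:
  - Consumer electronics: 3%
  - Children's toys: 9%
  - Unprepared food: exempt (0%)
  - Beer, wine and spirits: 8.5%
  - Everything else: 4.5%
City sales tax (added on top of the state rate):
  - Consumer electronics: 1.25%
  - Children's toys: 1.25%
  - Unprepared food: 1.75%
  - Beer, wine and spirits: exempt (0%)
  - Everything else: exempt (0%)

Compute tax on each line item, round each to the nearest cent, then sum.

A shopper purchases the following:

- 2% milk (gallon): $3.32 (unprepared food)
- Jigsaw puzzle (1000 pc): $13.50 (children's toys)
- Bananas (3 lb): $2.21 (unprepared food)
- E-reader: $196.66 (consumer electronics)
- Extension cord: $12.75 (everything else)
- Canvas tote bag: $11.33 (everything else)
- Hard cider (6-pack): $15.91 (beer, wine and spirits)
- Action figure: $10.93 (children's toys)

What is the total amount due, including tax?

$280.00

2% milk (gallon) $3.32: unprepared food → 0% + 1.75% city = 1.75% → $0.06
Jigsaw puzzle (1000 pc) $13.50: children's toys → 9% + 1.25% city = 10.25% → $1.38
Bananas (3 lb) $2.21: unprepared food → 0% + 1.75% city = 1.75% → $0.04
E-reader $196.66: consumer electronics → 3% + 1.25% city = 4.25% → $8.36
Extension cord $12.75: everything else → 4.5% + 0% city = 4.5% → $0.57
Canvas tote bag $11.33: everything else → 4.5% + 0% city = 4.5% → $0.51
Hard cider (6-pack) $15.91: beer, wine and spirits → 8.5% + 0% city = 8.5% → $1.35
Action figure $10.93: children's toys → 9% + 1.25% city = 10.25% → $1.12
Subtotal = $266.61; tax = $13.39; total due = $280.00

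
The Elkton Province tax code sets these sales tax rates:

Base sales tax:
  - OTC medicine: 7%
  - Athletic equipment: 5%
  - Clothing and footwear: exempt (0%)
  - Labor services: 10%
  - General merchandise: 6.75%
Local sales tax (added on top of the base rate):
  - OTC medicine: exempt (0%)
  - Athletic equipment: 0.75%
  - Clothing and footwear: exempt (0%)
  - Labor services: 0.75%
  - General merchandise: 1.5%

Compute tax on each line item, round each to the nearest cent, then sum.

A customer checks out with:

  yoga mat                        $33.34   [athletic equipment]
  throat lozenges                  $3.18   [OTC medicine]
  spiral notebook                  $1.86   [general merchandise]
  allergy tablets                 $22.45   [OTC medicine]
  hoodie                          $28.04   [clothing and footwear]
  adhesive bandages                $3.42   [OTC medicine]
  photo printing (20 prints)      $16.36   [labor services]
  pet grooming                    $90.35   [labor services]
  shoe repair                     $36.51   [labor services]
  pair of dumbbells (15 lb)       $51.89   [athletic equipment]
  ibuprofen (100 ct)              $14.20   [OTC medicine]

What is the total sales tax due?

Yoga mat $33.34: athletic equipment → 5% + 0.75% local = 5.75% → $1.92
Throat lozenges $3.18: OTC medicine → 7% + 0% local = 7% → $0.22
Spiral notebook $1.86: general merchandise → 6.75% + 1.5% local = 8.25% → $0.15
Allergy tablets $22.45: OTC medicine → 7% + 0% local = 7% → $1.57
Hoodie $28.04: clothing and footwear → 0% + 0% local = 0% → $0.00
Adhesive bandages $3.42: OTC medicine → 7% + 0% local = 7% → $0.24
Photo printing (20 prints) $16.36: labor services → 10% + 0.75% local = 10.75% → $1.76
Pet grooming $90.35: labor services → 10% + 0.75% local = 10.75% → $9.71
Shoe repair $36.51: labor services → 10% + 0.75% local = 10.75% → $3.92
Pair of dumbbells (15 lb) $51.89: athletic equipment → 5% + 0.75% local = 5.75% → $2.98
Ibuprofen (100 ct) $14.20: OTC medicine → 7% + 0% local = 7% → $0.99
Total tax = $1.92 + $0.22 + $0.15 + $1.57 + $0.24 + $1.76 + $9.71 + $3.92 + $2.98 + $0.99 = $23.46

$23.46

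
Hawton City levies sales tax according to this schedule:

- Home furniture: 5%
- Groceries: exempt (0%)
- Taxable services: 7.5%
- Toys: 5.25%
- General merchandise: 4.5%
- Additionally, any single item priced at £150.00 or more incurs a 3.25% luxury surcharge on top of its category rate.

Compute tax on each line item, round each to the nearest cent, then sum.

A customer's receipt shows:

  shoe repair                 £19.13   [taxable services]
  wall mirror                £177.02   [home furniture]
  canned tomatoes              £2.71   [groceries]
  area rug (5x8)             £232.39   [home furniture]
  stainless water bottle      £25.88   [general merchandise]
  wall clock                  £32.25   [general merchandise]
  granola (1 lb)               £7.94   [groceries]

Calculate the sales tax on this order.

Shoe repair £19.13: taxable services → 7.5% → £1.43
Wall mirror £177.02: home furniture → 5% + 3.25% surcharge = 8.25% → £14.60
Canned tomatoes £2.71: groceries → 0% → £0.00
Area rug (5x8) £232.39: home furniture → 5% + 3.25% surcharge = 8.25% → £19.17
Stainless water bottle £25.88: general merchandise → 4.5% → £1.16
Wall clock £32.25: general merchandise → 4.5% → £1.45
Granola (1 lb) £7.94: groceries → 0% → £0.00
Total tax = £1.43 + £14.60 + £19.17 + £1.16 + £1.45 = £37.81

£37.81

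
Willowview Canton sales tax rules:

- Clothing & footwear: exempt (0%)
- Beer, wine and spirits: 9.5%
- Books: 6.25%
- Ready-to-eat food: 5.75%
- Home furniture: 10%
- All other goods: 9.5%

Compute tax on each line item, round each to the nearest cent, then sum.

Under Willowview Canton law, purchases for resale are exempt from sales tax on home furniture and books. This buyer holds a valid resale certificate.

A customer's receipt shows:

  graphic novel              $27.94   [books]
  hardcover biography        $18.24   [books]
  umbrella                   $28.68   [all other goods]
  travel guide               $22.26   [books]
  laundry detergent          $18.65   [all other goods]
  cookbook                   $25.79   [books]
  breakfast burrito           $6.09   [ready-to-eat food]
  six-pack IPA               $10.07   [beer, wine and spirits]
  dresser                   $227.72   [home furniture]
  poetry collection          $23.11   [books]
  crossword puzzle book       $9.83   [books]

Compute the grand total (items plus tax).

$424.18

Graphic novel $27.94: books, buyer-exempt → 0% → $0.00
Hardcover biography $18.24: books, buyer-exempt → 0% → $0.00
Umbrella $28.68: all other goods → 9.5% → $2.72
Travel guide $22.26: books, buyer-exempt → 0% → $0.00
Laundry detergent $18.65: all other goods → 9.5% → $1.77
Cookbook $25.79: books, buyer-exempt → 0% → $0.00
Breakfast burrito $6.09: ready-to-eat food → 5.75% → $0.35
Six-pack IPA $10.07: beer, wine and spirits → 9.5% → $0.96
Dresser $227.72: home furniture, buyer-exempt → 0% → $0.00
Poetry collection $23.11: books, buyer-exempt → 0% → $0.00
Crossword puzzle book $9.83: books, buyer-exempt → 0% → $0.00
Subtotal = $418.38; tax = $5.80; total due = $424.18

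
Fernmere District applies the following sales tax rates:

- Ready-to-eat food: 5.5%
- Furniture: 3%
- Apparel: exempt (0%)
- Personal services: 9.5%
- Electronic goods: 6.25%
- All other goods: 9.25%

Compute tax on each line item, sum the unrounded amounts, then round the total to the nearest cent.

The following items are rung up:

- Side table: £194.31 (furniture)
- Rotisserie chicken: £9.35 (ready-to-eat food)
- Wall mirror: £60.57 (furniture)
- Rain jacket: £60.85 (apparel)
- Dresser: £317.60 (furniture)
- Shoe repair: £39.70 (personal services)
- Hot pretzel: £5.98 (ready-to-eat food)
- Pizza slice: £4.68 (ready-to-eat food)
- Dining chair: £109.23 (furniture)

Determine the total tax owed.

Side table £194.31: furniture → 3% → £5.8293
Rotisserie chicken £9.35: ready-to-eat food → 5.5% → £0.51425
Wall mirror £60.57: furniture → 3% → £1.8171
Rain jacket £60.85: apparel → 0% → £0.00
Dresser £317.60: furniture → 3% → £9.528
Shoe repair £39.70: personal services → 9.5% → £3.7715
Hot pretzel £5.98: ready-to-eat food → 5.5% → £0.3289
Pizza slice £4.68: ready-to-eat food → 5.5% → £0.2574
Dining chair £109.23: furniture → 3% → £3.2769
Unrounded tax sum = £25.32335 → £25.32

£25.32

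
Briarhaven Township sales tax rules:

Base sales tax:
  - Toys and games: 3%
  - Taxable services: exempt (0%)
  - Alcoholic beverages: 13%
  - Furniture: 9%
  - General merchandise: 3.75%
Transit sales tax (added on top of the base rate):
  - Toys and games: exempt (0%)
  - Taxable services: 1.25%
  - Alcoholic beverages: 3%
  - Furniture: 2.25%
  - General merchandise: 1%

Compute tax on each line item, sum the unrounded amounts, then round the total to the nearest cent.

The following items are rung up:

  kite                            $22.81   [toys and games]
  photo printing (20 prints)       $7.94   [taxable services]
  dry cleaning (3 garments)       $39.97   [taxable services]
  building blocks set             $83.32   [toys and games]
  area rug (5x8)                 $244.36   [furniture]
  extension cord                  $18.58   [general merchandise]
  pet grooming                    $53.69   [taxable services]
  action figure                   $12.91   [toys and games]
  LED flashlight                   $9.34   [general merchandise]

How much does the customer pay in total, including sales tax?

$526.58

Kite $22.81: toys and games → 3% + 0% transit = 3% → $0.6843
Photo printing (20 prints) $7.94: taxable services → 0% + 1.25% transit = 1.25% → $0.09925
Dry cleaning (3 garments) $39.97: taxable services → 0% + 1.25% transit = 1.25% → $0.499625
Building blocks set $83.32: toys and games → 3% + 0% transit = 3% → $2.4996
Area rug (5x8) $244.36: furniture → 9% + 2.25% transit = 11.25% → $27.4905
Extension cord $18.58: general merchandise → 3.75% + 1% transit = 4.75% → $0.88255
Pet grooming $53.69: taxable services → 0% + 1.25% transit = 1.25% → $0.671125
Action figure $12.91: toys and games → 3% + 0% transit = 3% → $0.3873
LED flashlight $9.34: general merchandise → 3.75% + 1% transit = 4.75% → $0.44365
Subtotal = $492.92; unrounded tax = $33.6579 → $33.66; total due = $526.58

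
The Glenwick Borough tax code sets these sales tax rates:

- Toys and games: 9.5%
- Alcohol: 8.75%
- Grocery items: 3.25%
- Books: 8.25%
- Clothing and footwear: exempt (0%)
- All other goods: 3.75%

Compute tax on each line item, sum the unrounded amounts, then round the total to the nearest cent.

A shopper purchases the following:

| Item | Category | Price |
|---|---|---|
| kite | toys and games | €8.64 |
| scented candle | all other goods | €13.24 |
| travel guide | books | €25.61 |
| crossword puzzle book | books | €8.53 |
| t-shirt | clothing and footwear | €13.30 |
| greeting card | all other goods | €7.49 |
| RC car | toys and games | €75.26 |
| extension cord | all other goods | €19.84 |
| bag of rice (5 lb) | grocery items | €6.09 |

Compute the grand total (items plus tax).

Kite €8.64: toys and games → 9.5% → €0.8208
Scented candle €13.24: all other goods → 3.75% → €0.4965
Travel guide €25.61: books → 8.25% → €2.112825
Crossword puzzle book €8.53: books → 8.25% → €0.703725
T-shirt €13.30: clothing and footwear → 0% → €0.00
Greeting card €7.49: all other goods → 3.75% → €0.280875
RC car €75.26: toys and games → 9.5% → €7.1497
Extension cord €19.84: all other goods → 3.75% → €0.744
Bag of rice (5 lb) €6.09: grocery items → 3.25% → €0.197925
Subtotal = €178.00; unrounded tax = €12.50635 → €12.51; total due = €190.51

€190.51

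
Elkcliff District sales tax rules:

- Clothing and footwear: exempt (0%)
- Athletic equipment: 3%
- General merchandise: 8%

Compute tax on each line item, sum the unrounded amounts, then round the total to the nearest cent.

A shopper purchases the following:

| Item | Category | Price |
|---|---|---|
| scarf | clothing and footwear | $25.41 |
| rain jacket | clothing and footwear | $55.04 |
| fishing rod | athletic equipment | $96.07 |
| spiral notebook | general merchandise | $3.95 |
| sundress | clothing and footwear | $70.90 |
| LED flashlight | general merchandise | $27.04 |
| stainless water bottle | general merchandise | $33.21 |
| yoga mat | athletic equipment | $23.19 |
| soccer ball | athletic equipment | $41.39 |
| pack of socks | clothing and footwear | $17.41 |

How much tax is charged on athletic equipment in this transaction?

$4.82

Fishing rod $96.07: athletic equipment → 3% → $2.8821
Yoga mat $23.19: athletic equipment → 3% → $0.6957
Soccer ball $41.39: athletic equipment → 3% → $1.2417
Tax on athletic equipment: unrounded sum = $4.8195 → $4.82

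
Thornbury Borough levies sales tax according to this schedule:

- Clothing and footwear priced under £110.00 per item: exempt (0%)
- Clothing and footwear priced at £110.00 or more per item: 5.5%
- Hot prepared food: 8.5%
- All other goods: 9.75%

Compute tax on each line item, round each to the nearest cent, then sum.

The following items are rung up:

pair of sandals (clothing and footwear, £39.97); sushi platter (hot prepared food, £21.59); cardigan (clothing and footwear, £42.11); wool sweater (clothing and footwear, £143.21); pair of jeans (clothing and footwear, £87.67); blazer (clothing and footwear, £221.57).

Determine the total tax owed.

£21.91

Pair of sandals £39.97: clothing and footwear, under £110.00 → 0% → £0.00
Sushi platter £21.59: hot prepared food → 8.5% → £1.84
Cardigan £42.11: clothing and footwear, under £110.00 → 0% → £0.00
Wool sweater £143.21: clothing and footwear, £110.00 or more → 5.5% → £7.88
Pair of jeans £87.67: clothing and footwear, under £110.00 → 0% → £0.00
Blazer £221.57: clothing and footwear, £110.00 or more → 5.5% → £12.19
Total tax = £1.84 + £7.88 + £12.19 = £21.91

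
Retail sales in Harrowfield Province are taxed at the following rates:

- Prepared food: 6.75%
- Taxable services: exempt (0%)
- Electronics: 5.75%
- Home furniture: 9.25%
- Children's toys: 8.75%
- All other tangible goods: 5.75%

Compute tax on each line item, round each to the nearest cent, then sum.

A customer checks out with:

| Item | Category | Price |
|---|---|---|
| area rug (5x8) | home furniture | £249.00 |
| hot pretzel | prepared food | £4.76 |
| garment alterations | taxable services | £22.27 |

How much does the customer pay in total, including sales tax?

£299.38

Area rug (5x8) £249.00: home furniture → 9.25% → £23.03
Hot pretzel £4.76: prepared food → 6.75% → £0.32
Garment alterations £22.27: taxable services → 0% → £0.00
Subtotal = £276.03; tax = £23.35; total due = £299.38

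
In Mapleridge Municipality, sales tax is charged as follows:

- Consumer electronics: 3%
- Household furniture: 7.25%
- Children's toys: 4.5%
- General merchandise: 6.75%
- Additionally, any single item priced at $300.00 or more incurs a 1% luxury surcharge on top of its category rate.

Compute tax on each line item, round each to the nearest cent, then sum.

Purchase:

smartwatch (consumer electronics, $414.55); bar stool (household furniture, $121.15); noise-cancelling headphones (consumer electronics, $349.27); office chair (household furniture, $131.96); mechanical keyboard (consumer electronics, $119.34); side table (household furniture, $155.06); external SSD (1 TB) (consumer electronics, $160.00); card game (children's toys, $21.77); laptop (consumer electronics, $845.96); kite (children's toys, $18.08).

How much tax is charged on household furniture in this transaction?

Bar stool $121.15: household furniture → 7.25% → $8.78
Office chair $131.96: household furniture → 7.25% → $9.57
Side table $155.06: household furniture → 7.25% → $11.24
Tax on household furniture = $8.78 + $9.57 + $11.24 = $29.59

$29.59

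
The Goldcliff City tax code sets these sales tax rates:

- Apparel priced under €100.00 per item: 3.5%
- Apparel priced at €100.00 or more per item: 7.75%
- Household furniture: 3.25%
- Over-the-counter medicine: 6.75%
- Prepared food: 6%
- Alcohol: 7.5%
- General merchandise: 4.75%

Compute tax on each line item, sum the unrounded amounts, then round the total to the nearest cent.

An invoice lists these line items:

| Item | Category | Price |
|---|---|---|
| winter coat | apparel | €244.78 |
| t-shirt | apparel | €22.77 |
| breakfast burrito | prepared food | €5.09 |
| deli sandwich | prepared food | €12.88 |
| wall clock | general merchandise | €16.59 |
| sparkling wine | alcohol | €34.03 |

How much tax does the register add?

€24.19

Winter coat €244.78: apparel, €100.00 or more → 7.75% → €18.97045
T-shirt €22.77: apparel, under €100.00 → 3.5% → €0.79695
Breakfast burrito €5.09: prepared food → 6% → €0.3054
Deli sandwich €12.88: prepared food → 6% → €0.7728
Wall clock €16.59: general merchandise → 4.75% → €0.788025
Sparkling wine €34.03: alcohol → 7.5% → €2.55225
Unrounded tax sum = €24.185875 → €24.19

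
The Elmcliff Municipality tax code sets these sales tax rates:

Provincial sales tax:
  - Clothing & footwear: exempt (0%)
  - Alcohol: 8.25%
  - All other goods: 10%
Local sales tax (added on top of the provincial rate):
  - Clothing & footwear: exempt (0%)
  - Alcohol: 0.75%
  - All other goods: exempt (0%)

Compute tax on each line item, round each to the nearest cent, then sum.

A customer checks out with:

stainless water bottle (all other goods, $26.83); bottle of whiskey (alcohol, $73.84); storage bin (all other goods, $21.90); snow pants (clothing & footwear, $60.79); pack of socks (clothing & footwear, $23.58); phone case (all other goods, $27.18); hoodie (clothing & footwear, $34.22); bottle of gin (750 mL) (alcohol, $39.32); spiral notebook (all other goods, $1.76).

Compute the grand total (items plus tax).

Stainless water bottle $26.83: all other goods → 10% + 0% local = 10% → $2.68
Bottle of whiskey $73.84: alcohol → 8.25% + 0.75% local = 9% → $6.65
Storage bin $21.90: all other goods → 10% + 0% local = 10% → $2.19
Snow pants $60.79: clothing & footwear → 0% + 0% local = 0% → $0.00
Pack of socks $23.58: clothing & footwear → 0% + 0% local = 0% → $0.00
Phone case $27.18: all other goods → 10% + 0% local = 10% → $2.72
Hoodie $34.22: clothing & footwear → 0% + 0% local = 0% → $0.00
Bottle of gin (750 mL) $39.32: alcohol → 8.25% + 0.75% local = 9% → $3.54
Spiral notebook $1.76: all other goods → 10% + 0% local = 10% → $0.18
Subtotal = $309.42; tax = $17.96; total due = $327.38

$327.38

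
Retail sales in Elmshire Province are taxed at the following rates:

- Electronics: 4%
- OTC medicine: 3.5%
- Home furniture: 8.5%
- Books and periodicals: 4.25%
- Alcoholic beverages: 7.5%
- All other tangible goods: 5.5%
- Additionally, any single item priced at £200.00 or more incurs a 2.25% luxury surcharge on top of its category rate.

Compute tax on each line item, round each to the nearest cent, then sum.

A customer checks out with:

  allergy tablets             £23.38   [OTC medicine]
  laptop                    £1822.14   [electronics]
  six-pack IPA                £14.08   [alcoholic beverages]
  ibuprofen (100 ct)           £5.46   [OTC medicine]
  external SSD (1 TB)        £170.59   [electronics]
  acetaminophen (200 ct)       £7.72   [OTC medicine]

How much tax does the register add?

£123.04

Allergy tablets £23.38: OTC medicine → 3.5% → £0.82
Laptop £1822.14: electronics → 4% + 2.25% surcharge = 6.25% → £113.88
Six-pack IPA £14.08: alcoholic beverages → 7.5% → £1.06
Ibuprofen (100 ct) £5.46: OTC medicine → 3.5% → £0.19
External SSD (1 TB) £170.59: electronics → 4% → £6.82
Acetaminophen (200 ct) £7.72: OTC medicine → 3.5% → £0.27
Total tax = £0.82 + £113.88 + £1.06 + £0.19 + £6.82 + £0.27 = £123.04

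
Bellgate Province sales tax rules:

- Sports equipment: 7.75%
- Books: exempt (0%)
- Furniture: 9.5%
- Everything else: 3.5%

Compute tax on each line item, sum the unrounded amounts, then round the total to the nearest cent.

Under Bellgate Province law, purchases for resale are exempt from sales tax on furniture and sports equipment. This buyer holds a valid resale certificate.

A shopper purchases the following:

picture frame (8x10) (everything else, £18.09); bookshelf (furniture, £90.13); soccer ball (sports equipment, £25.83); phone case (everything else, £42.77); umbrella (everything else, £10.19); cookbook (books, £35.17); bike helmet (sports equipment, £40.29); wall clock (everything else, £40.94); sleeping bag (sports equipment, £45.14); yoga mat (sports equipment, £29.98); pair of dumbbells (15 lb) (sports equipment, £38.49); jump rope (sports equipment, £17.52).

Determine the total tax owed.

£3.92

Picture frame (8x10) £18.09: everything else → 3.5% → £0.63315
Bookshelf £90.13: furniture, buyer-exempt → 0% → £0.00
Soccer ball £25.83: sports equipment, buyer-exempt → 0% → £0.00
Phone case £42.77: everything else → 3.5% → £1.49695
Umbrella £10.19: everything else → 3.5% → £0.35665
Cookbook £35.17: books → 0% → £0.00
Bike helmet £40.29: sports equipment, buyer-exempt → 0% → £0.00
Wall clock £40.94: everything else → 3.5% → £1.4329
Sleeping bag £45.14: sports equipment, buyer-exempt → 0% → £0.00
Yoga mat £29.98: sports equipment, buyer-exempt → 0% → £0.00
Pair of dumbbells (15 lb) £38.49: sports equipment, buyer-exempt → 0% → £0.00
Jump rope £17.52: sports equipment, buyer-exempt → 0% → £0.00
Unrounded tax sum = £3.91965 → £3.92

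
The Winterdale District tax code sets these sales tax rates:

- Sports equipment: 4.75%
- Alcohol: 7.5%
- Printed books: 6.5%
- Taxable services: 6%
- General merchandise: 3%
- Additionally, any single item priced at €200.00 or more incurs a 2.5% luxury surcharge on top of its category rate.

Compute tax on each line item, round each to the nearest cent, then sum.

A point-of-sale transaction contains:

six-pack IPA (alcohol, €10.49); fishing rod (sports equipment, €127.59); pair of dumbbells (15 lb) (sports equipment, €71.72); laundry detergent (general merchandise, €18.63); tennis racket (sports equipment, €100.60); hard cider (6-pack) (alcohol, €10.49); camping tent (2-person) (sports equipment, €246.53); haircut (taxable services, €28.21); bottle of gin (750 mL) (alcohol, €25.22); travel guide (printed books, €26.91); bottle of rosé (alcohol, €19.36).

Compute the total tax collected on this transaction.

€41.04

Six-pack IPA €10.49: alcohol → 7.5% → €0.79
Fishing rod €127.59: sports equipment → 4.75% → €6.06
Pair of dumbbells (15 lb) €71.72: sports equipment → 4.75% → €3.41
Laundry detergent €18.63: general merchandise → 3% → €0.56
Tennis racket €100.60: sports equipment → 4.75% → €4.78
Hard cider (6-pack) €10.49: alcohol → 7.5% → €0.79
Camping tent (2-person) €246.53: sports equipment → 4.75% + 2.5% surcharge = 7.25% → €17.87
Haircut €28.21: taxable services → 6% → €1.69
Bottle of gin (750 mL) €25.22: alcohol → 7.5% → €1.89
Travel guide €26.91: printed books → 6.5% → €1.75
Bottle of rosé €19.36: alcohol → 7.5% → €1.45
Total tax = €0.79 + €6.06 + €3.41 + €0.56 + €4.78 + €0.79 + €17.87 + €1.69 + €1.89 + €1.75 + €1.45 = €41.04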